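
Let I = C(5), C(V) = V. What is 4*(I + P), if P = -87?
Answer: -328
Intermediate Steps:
I = 5
4*(I + P) = 4*(5 - 87) = 4*(-82) = -328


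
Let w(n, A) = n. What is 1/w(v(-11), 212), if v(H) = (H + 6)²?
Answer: 1/25 ≈ 0.040000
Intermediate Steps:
v(H) = (6 + H)²
1/w(v(-11), 212) = 1/((6 - 11)²) = 1/((-5)²) = 1/25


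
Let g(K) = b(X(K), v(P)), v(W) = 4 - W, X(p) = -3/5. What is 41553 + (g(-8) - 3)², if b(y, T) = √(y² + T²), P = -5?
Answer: 1041084/25 - 18*√226/5 ≈ 41589.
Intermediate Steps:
X(p) = -⅗ (X(p) = -3*⅕ = -⅗)
b(y, T) = √(T² + y²)
g(K) = 3*√226/5 (g(K) = √((4 - 1*(-5))² + (-⅗)²) = √((4 + 5)² + 9/25) = √(9² + 9/25) = √(81 + 9/25) = √(2034/25) = 3*√226/5)
41553 + (g(-8) - 3)² = 41553 + (3*√226/5 - 3)² = 41553 + (-3 + 3*√226/5)²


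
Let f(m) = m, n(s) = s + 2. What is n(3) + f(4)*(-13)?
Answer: -47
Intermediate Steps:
n(s) = 2 + s
n(3) + f(4)*(-13) = (2 + 3) + 4*(-13) = 5 - 52 = -47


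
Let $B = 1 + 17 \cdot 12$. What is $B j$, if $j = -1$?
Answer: $-205$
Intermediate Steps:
$B = 205$ ($B = 1 + 204 = 205$)
$B j = 205 \left(-1\right) = -205$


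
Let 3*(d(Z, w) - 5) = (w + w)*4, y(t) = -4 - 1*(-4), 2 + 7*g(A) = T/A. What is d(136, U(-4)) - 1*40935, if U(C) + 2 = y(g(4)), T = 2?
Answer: -122806/3 ≈ -40935.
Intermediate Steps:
g(A) = -2/7 + 2/(7*A) (g(A) = -2/7 + (2/A)/7 = -2/7 + 2/(7*A))
y(t) = 0 (y(t) = -4 + 4 = 0)
U(C) = -2 (U(C) = -2 + 0 = -2)
d(Z, w) = 5 + 8*w/3 (d(Z, w) = 5 + ((w + w)*4)/3 = 5 + ((2*w)*4)/3 = 5 + (8*w)/3 = 5 + 8*w/3)
d(136, U(-4)) - 1*40935 = (5 + (8/3)*(-2)) - 1*40935 = (5 - 16/3) - 40935 = -⅓ - 40935 = -122806/3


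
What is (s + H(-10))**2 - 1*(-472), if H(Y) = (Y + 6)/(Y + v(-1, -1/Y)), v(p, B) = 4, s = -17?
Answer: 6649/9 ≈ 738.78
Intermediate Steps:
H(Y) = (6 + Y)/(4 + Y) (H(Y) = (Y + 6)/(Y + 4) = (6 + Y)/(4 + Y))
(s + H(-10))**2 - 1*(-472) = (-17 + (6 - 10)/(4 - 10))**2 - 1*(-472) = (-17 - 4/(-6))**2 + 472 = (-17 - 1/6*(-4))**2 + 472 = (-17 + 2/3)**2 + 472 = (-49/3)**2 + 472 = 2401/9 + 472 = 6649/9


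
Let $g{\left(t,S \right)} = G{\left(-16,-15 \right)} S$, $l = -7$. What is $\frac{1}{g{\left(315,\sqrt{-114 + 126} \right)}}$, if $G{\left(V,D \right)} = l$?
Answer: $- \frac{\sqrt{3}}{42} \approx -0.041239$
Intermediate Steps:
$G{\left(V,D \right)} = -7$
$g{\left(t,S \right)} = - 7 S$
$\frac{1}{g{\left(315,\sqrt{-114 + 126} \right)}} = \frac{1}{\left(-7\right) \sqrt{-114 + 126}} = \frac{1}{\left(-7\right) \sqrt{12}} = \frac{1}{\left(-7\right) 2 \sqrt{3}} = \frac{1}{\left(-14\right) \sqrt{3}} = - \frac{\sqrt{3}}{42}$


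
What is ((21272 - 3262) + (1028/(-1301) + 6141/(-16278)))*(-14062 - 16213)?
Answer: -3848812890825875/7059226 ≈ -5.4522e+8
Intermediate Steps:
((21272 - 3262) + (1028/(-1301) + 6141/(-16278)))*(-14062 - 16213) = (18010 + (1028*(-1/1301) + 6141*(-1/16278)))*(-30275) = (18010 + (-1028/1301 - 2047/5426))*(-30275) = (18010 - 8241075/7059226)*(-30275) = (127128419185/7059226)*(-30275) = -3848812890825875/7059226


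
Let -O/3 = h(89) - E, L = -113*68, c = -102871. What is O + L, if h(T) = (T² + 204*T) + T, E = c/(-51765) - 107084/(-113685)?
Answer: -11269357431197/130775645 ≈ -86173.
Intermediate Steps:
E = 383068731/130775645 (E = -102871/(-51765) - 107084/(-113685) = -102871*(-1/51765) - 107084*(-1/113685) = 102871/51765 + 107084/113685 = 383068731/130775645 ≈ 2.9292)
h(T) = T² + 205*T
L = -7684
O = -10264477375017/130775645 (O = -3*(89*(205 + 89) - 1*383068731/130775645) = -3*(89*294 - 383068731/130775645) = -3*(26166 - 383068731/130775645) = -3*3421492458339/130775645 = -10264477375017/130775645 ≈ -78489.)
O + L = -10264477375017/130775645 - 7684 = -11269357431197/130775645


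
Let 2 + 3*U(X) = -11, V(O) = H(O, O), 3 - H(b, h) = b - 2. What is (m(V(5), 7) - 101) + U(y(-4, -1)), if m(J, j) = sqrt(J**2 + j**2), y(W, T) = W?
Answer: -295/3 ≈ -98.333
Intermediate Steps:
H(b, h) = 5 - b (H(b, h) = 3 - (b - 2) = 3 - (-2 + b) = 3 + (2 - b) = 5 - b)
V(O) = 5 - O
U(X) = -13/3 (U(X) = -2/3 + (1/3)*(-11) = -2/3 - 11/3 = -13/3)
(m(V(5), 7) - 101) + U(y(-4, -1)) = (sqrt((5 - 1*5)**2 + 7**2) - 101) - 13/3 = (sqrt((5 - 5)**2 + 49) - 101) - 13/3 = (sqrt(0**2 + 49) - 101) - 13/3 = (sqrt(0 + 49) - 101) - 13/3 = (sqrt(49) - 101) - 13/3 = (7 - 101) - 13/3 = -94 - 13/3 = -295/3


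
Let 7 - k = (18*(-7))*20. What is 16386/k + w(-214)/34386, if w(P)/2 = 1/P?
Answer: 60289040045/9297596154 ≈ 6.4844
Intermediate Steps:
w(P) = 2/P
k = 2527 (k = 7 - 18*(-7)*20 = 7 - (-126)*20 = 7 - 1*(-2520) = 7 + 2520 = 2527)
16386/k + w(-214)/34386 = 16386/2527 + (2/(-214))/34386 = 16386*(1/2527) + (2*(-1/214))*(1/34386) = 16386/2527 - 1/107*1/34386 = 16386/2527 - 1/3679302 = 60289040045/9297596154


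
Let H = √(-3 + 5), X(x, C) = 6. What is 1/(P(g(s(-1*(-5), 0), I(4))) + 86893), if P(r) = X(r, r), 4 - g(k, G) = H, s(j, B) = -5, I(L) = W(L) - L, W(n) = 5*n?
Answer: 1/86899 ≈ 1.1508e-5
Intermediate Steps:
I(L) = 4*L (I(L) = 5*L - L = 4*L)
H = √2 ≈ 1.4142
g(k, G) = 4 - √2
P(r) = 6
1/(P(g(s(-1*(-5), 0), I(4))) + 86893) = 1/(6 + 86893) = 1/86899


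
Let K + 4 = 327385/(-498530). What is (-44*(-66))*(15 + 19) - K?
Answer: 9845035917/99706 ≈ 98741.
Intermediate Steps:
K = -464301/99706 (K = -4 + 327385/(-498530) = -4 + 327385*(-1/498530) = -4 - 65477/99706 = -464301/99706 ≈ -4.6567)
(-44*(-66))*(15 + 19) - K = (-44*(-66))*(15 + 19) - 1*(-464301/99706) = 2904*34 + 464301/99706 = 98736 + 464301/99706 = 9845035917/99706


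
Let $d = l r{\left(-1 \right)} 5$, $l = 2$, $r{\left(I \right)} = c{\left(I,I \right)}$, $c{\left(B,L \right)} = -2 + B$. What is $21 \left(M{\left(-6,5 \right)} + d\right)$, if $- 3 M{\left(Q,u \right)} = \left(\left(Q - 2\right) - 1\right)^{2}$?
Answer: $-1197$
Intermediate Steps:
$r{\left(I \right)} = -2 + I$
$M{\left(Q,u \right)} = - \frac{\left(-3 + Q\right)^{2}}{3}$ ($M{\left(Q,u \right)} = - \frac{\left(\left(Q - 2\right) - 1\right)^{2}}{3} = - \frac{\left(\left(-2 + Q\right) - 1\right)^{2}}{3} = - \frac{\left(-3 + Q\right)^{2}}{3}$)
$d = -30$ ($d = 2 \left(-2 - 1\right) 5 = 2 \left(-3\right) 5 = \left(-6\right) 5 = -30$)
$21 \left(M{\left(-6,5 \right)} + d\right) = 21 \left(- \frac{\left(-3 - 6\right)^{2}}{3} - 30\right) = 21 \left(- \frac{\left(-9\right)^{2}}{3} - 30\right) = 21 \left(\left(- \frac{1}{3}\right) 81 - 30\right) = 21 \left(-27 - 30\right) = 21 \left(-57\right) = -1197$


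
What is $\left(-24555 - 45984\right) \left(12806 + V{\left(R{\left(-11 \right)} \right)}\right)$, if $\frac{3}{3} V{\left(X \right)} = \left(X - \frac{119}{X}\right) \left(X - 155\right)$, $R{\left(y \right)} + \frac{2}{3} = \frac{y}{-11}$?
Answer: $- \frac{14383701542}{3} \approx -4.7946 \cdot 10^{9}$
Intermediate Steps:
$R{\left(y \right)} = - \frac{2}{3} - \frac{y}{11}$ ($R{\left(y \right)} = - \frac{2}{3} + \frac{y}{-11} = - \frac{2}{3} + y \left(- \frac{1}{11}\right) = - \frac{2}{3} - \frac{y}{11}$)
$V{\left(X \right)} = \left(-155 + X\right) \left(X - \frac{119}{X}\right)$ ($V{\left(X \right)} = \left(X - \frac{119}{X}\right) \left(X - 155\right) = \left(X - \frac{119}{X}\right) \left(-155 + X\right) = \left(-155 + X\right) \left(X - \frac{119}{X}\right)$)
$\left(-24555 - 45984\right) \left(12806 + V{\left(R{\left(-11 \right)} \right)}\right) = \left(-24555 - 45984\right) \left(12806 - \left(119 - \left(- \frac{2}{3} - -1\right)^{2} - \frac{18445}{- \frac{2}{3} - -1} + 155 \left(- \frac{2}{3} - -1\right)\right)\right) = - 70539 \left(12806 - \left(119 - \left(- \frac{2}{3} + 1\right)^{2} - \frac{18445}{- \frac{2}{3} + 1} + 155 \left(- \frac{2}{3} + 1\right)\right)\right) = - 70539 \left(12806 + \left(-119 + \left(\frac{1}{3}\right)^{2} - \frac{155}{3} + 18445 \frac{1}{\frac{1}{3}}\right)\right) = - 70539 \left(12806 + \left(-119 + \frac{1}{9} - \frac{155}{3} + 18445 \cdot 3\right)\right) = - 70539 \left(12806 + \left(-119 + \frac{1}{9} - \frac{155}{3} + 55335\right)\right) = - 70539 \left(12806 + \frac{496480}{9}\right) = \left(-70539\right) \frac{611734}{9} = - \frac{14383701542}{3}$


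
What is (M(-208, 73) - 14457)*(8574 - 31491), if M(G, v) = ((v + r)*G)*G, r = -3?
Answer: -69072365091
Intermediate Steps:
M(G, v) = G²*(-3 + v) (M(G, v) = ((v - 3)*G)*G = ((-3 + v)*G)*G = (G*(-3 + v))*G = G²*(-3 + v))
(M(-208, 73) - 14457)*(8574 - 31491) = ((-208)²*(-3 + 73) - 14457)*(8574 - 31491) = (43264*70 - 14457)*(-22917) = (3028480 - 14457)*(-22917) = 3014023*(-22917) = -69072365091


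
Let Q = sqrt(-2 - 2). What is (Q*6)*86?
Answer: 1032*I ≈ 1032.0*I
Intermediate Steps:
Q = 2*I (Q = sqrt(-4) = 2*I ≈ 2.0*I)
(Q*6)*86 = ((2*I)*6)*86 = (12*I)*86 = 1032*I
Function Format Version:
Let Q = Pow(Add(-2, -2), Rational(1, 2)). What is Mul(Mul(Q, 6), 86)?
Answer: Mul(1032, I) ≈ Mul(1032.0, I)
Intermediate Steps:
Q = Mul(2, I) (Q = Pow(-4, Rational(1, 2)) = Mul(2, I) ≈ Mul(2.0000, I))
Mul(Mul(Q, 6), 86) = Mul(Mul(Mul(2, I), 6), 86) = Mul(Mul(12, I), 86) = Mul(1032, I)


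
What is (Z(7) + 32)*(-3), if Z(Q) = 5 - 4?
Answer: -99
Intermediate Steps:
Z(Q) = 1
(Z(7) + 32)*(-3) = (1 + 32)*(-3) = 33*(-3) = -99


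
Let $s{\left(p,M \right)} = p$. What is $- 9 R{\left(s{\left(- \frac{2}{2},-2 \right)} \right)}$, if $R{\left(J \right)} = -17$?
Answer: $153$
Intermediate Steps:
$- 9 R{\left(s{\left(- \frac{2}{2},-2 \right)} \right)} = \left(-9\right) \left(-17\right) = 153$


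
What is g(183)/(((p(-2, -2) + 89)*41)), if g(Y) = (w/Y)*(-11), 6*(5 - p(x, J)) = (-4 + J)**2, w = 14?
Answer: -7/30012 ≈ -0.00023324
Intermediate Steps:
p(x, J) = 5 - (-4 + J)**2/6
g(Y) = -154/Y (g(Y) = (14/Y)*(-11) = -154/Y)
g(183)/(((p(-2, -2) + 89)*41)) = (-154/183)/((((5 - (-4 - 2)**2/6) + 89)*41)) = (-154*1/183)/((((5 - 1/6*(-6)**2) + 89)*41)) = -154*1/(41*((5 - 1/6*36) + 89))/183 = -154*1/(41*((5 - 6) + 89))/183 = -154*1/(41*(-1 + 89))/183 = -154/(183*(88*41)) = -154/183/3608 = -154/183*1/3608 = -7/30012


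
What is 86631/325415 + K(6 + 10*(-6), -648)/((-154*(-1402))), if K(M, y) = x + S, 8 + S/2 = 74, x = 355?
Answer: 18862803053/70259701820 ≈ 0.26847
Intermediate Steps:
S = 132 (S = -16 + 2*74 = -16 + 148 = 132)
K(M, y) = 487 (K(M, y) = 355 + 132 = 487)
86631/325415 + K(6 + 10*(-6), -648)/((-154*(-1402))) = 86631/325415 + 487/((-154*(-1402))) = 86631*(1/325415) + 487/215908 = 86631/325415 + 487*(1/215908) = 86631/325415 + 487/215908 = 18862803053/70259701820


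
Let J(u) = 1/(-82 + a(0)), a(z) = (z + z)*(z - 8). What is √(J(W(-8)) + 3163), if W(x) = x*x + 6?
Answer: √21267930/82 ≈ 56.240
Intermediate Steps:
W(x) = 6 + x² (W(x) = x² + 6 = 6 + x²)
a(z) = 2*z*(-8 + z) (a(z) = (2*z)*(-8 + z) = 2*z*(-8 + z))
J(u) = -1/82 (J(u) = 1/(-82 + 2*0*(-8 + 0)) = 1/(-82 + 2*0*(-8)) = 1/(-82 + 0) = 1/(-82) = -1/82)
√(J(W(-8)) + 3163) = √(-1/82 + 3163) = √(259365/82) = √21267930/82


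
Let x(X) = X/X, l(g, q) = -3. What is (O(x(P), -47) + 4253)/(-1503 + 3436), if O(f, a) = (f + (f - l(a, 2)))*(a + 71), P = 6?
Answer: 4373/1933 ≈ 2.2623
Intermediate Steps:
x(X) = 1
O(f, a) = (3 + 2*f)*(71 + a) (O(f, a) = (f + (f - 1*(-3)))*(a + 71) = (f + (f + 3))*(71 + a) = (f + (3 + f))*(71 + a) = (3 + 2*f)*(71 + a))
(O(x(P), -47) + 4253)/(-1503 + 3436) = ((213 + 3*(-47) + 142*1 + 2*(-47)*1) + 4253)/(-1503 + 3436) = ((213 - 141 + 142 - 94) + 4253)/1933 = (120 + 4253)*(1/1933) = 4373*(1/1933) = 4373/1933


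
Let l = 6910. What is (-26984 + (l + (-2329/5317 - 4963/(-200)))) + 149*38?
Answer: -15299798329/1063400 ≈ -14388.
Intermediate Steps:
(-26984 + (l + (-2329/5317 - 4963/(-200)))) + 149*38 = (-26984 + (6910 + (-2329/5317 - 4963/(-200)))) + 149*38 = (-26984 + (6910 + (-2329*1/5317 - 4963*(-1/200)))) + 5662 = (-26984 + (6910 + (-2329/5317 + 4963/200))) + 5662 = (-26984 + (6910 + 25922471/1063400)) + 5662 = (-26984 + 7374016471/1063400) + 5662 = -21320769129/1063400 + 5662 = -15299798329/1063400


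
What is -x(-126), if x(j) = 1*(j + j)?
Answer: 252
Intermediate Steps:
x(j) = 2*j (x(j) = 1*(2*j) = 2*j)
-x(-126) = -2*(-126) = -1*(-252) = 252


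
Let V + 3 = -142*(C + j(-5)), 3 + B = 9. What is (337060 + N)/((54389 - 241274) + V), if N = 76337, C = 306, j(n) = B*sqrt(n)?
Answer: -58778929/32753176 + 1087081*I*sqrt(5)/163765880 ≈ -1.7946 + 0.014843*I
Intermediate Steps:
B = 6 (B = -3 + 9 = 6)
j(n) = 6*sqrt(n)
V = -43455 - 852*I*sqrt(5) (V = -3 - 142*(306 + 6*sqrt(-5)) = -3 - 142*(306 + 6*(I*sqrt(5))) = -3 - 142*(306 + 6*I*sqrt(5)) = -3 + (-43452 - 852*I*sqrt(5)) = -43455 - 852*I*sqrt(5) ≈ -43455.0 - 1905.1*I)
(337060 + N)/((54389 - 241274) + V) = (337060 + 76337)/((54389 - 241274) + (-43455 - 852*I*sqrt(5))) = 413397/(-186885 + (-43455 - 852*I*sqrt(5))) = 413397/(-230340 - 852*I*sqrt(5))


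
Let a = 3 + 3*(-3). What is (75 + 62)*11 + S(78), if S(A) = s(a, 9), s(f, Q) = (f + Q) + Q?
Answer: 1519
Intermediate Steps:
a = -6 (a = 3 - 9 = -6)
s(f, Q) = f + 2*Q (s(f, Q) = (Q + f) + Q = f + 2*Q)
S(A) = 12 (S(A) = -6 + 2*9 = -6 + 18 = 12)
(75 + 62)*11 + S(78) = (75 + 62)*11 + 12 = 137*11 + 12 = 1507 + 12 = 1519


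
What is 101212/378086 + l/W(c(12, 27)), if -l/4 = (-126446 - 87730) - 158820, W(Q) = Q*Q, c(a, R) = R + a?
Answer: 2411334214/2457559 ≈ 981.19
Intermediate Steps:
W(Q) = Q²
l = 1491984 (l = -4*((-126446 - 87730) - 158820) = -4*(-214176 - 158820) = -4*(-372996) = 1491984)
101212/378086 + l/W(c(12, 27)) = 101212/378086 + 1491984/((27 + 12)²) = 101212*(1/378086) + 1491984/(39²) = 50606/189043 + 1491984/1521 = 50606/189043 + 1491984*(1/1521) = 50606/189043 + 12752/13 = 2411334214/2457559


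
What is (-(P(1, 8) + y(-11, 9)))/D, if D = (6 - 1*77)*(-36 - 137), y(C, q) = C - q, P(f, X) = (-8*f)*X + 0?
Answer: 84/12283 ≈ 0.0068387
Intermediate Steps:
P(f, X) = -8*X*f (P(f, X) = -8*X*f + 0 = -8*X*f)
D = 12283 (D = (6 - 77)*(-173) = -71*(-173) = 12283)
(-(P(1, 8) + y(-11, 9)))/D = -(-8*8*1 + (-11 - 1*9))/12283 = -(-64 + (-11 - 9))*(1/12283) = -(-64 - 20)*(1/12283) = -1*(-84)*(1/12283) = 84*(1/12283) = 84/12283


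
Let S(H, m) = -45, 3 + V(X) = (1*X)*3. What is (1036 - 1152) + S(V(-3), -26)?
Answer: -161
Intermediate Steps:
V(X) = -3 + 3*X (V(X) = -3 + (1*X)*3 = -3 + X*3 = -3 + 3*X)
(1036 - 1152) + S(V(-3), -26) = (1036 - 1152) - 45 = -116 - 45 = -161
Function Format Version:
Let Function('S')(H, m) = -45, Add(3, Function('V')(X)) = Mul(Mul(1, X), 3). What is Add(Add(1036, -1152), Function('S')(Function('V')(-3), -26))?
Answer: -161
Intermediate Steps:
Function('V')(X) = Add(-3, Mul(3, X)) (Function('V')(X) = Add(-3, Mul(Mul(1, X), 3)) = Add(-3, Mul(X, 3)) = Add(-3, Mul(3, X)))
Add(Add(1036, -1152), Function('S')(Function('V')(-3), -26)) = Add(Add(1036, -1152), -45) = Add(-116, -45) = -161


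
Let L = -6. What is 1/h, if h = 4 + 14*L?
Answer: -1/80 ≈ -0.012500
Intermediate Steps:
h = -80 (h = 4 + 14*(-6) = 4 - 84 = -80)
1/h = 1/(-80) = -1/80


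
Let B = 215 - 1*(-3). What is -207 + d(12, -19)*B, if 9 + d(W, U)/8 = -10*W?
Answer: -225183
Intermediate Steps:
B = 218 (B = 215 + 3 = 218)
d(W, U) = -72 - 80*W (d(W, U) = -72 + 8*(-10*W) = -72 - 80*W)
-207 + d(12, -19)*B = -207 + (-72 - 80*12)*218 = -207 + (-72 - 960)*218 = -207 - 1032*218 = -207 - 224976 = -225183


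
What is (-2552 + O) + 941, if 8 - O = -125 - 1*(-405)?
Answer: -1883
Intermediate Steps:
O = -272 (O = 8 - (-125 - 1*(-405)) = 8 - (-125 + 405) = 8 - 1*280 = 8 - 280 = -272)
(-2552 + O) + 941 = (-2552 - 272) + 941 = -2824 + 941 = -1883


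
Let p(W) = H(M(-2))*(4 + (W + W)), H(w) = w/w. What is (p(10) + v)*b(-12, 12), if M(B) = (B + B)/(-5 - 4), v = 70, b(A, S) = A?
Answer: -1128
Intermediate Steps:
M(B) = -2*B/9 (M(B) = (2*B)/(-9) = (2*B)*(-1/9) = -2*B/9)
H(w) = 1
p(W) = 4 + 2*W (p(W) = 1*(4 + (W + W)) = 1*(4 + 2*W) = 4 + 2*W)
(p(10) + v)*b(-12, 12) = ((4 + 2*10) + 70)*(-12) = ((4 + 20) + 70)*(-12) = (24 + 70)*(-12) = 94*(-12) = -1128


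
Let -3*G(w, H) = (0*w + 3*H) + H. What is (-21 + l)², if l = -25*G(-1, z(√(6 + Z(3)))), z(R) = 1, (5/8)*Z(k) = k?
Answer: 1369/9 ≈ 152.11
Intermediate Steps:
Z(k) = 8*k/5
G(w, H) = -4*H/3 (G(w, H) = -((0*w + 3*H) + H)/3 = -((0 + 3*H) + H)/3 = -(3*H + H)/3 = -4*H/3)
l = 100/3 (l = -(-100)/3 = -25*(-4/3) = 100/3 ≈ 33.333)
(-21 + l)² = (-21 + 100/3)² = (37/3)² = 1369/9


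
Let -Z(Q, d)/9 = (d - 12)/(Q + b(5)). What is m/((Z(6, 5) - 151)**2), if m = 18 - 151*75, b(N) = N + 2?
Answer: -1910883/3610000 ≈ -0.52933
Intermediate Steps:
b(N) = 2 + N
Z(Q, d) = -9*(-12 + d)/(7 + Q) (Z(Q, d) = -9*(d - 12)/(Q + (2 + 5)) = -9*(-12 + d)/(Q + 7) = -9*(-12 + d)/(7 + Q))
m = -11307 (m = 18 - 11325 = -11307)
m/((Z(6, 5) - 151)**2) = -11307/(9*(12 - 1*5)/(7 + 6) - 151)**2 = -11307/(9*(12 - 5)/13 - 151)**2 = -11307/(9*(1/13)*7 - 151)**2 = -11307/(63/13 - 151)**2 = -11307/((-1900/13)**2) = -11307/3610000/169 = -11307*169/3610000 = -1910883/3610000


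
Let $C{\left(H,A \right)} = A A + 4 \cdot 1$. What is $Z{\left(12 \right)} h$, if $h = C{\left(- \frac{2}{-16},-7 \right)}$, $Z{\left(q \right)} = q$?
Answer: $636$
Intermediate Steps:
$C{\left(H,A \right)} = 4 + A^{2}$ ($C{\left(H,A \right)} = A^{2} + 4 = 4 + A^{2}$)
$h = 53$ ($h = 4 + \left(-7\right)^{2} = 4 + 49 = 53$)
$Z{\left(12 \right)} h = 12 \cdot 53 = 636$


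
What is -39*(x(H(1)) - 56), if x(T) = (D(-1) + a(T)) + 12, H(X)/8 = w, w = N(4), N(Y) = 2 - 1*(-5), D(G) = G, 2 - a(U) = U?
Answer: 3861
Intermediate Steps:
a(U) = 2 - U
N(Y) = 7 (N(Y) = 2 + 5 = 7)
w = 7
H(X) = 56 (H(X) = 8*7 = 56)
x(T) = 13 - T (x(T) = (-1 + (2 - T)) + 12 = (1 - T) + 12 = 13 - T)
-39*(x(H(1)) - 56) = -39*((13 - 1*56) - 56) = -39*((13 - 56) - 56) = -39*(-43 - 56) = -39*(-99) = 3861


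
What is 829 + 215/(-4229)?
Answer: 3505626/4229 ≈ 828.95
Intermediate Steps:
829 + 215/(-4229) = 829 + 215*(-1/4229) = 829 - 215/4229 = 3505626/4229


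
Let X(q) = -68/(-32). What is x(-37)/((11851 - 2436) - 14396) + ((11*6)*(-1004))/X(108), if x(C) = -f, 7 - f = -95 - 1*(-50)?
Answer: -155322764/4981 ≈ -31183.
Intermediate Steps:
X(q) = 17/8 (X(q) = -68*(-1/32) = 17/8)
f = 52 (f = 7 - (-95 - 1*(-50)) = 7 - (-95 + 50) = 7 - 1*(-45) = 7 + 45 = 52)
x(C) = -52 (x(C) = -1*52 = -52)
x(-37)/((11851 - 2436) - 14396) + ((11*6)*(-1004))/X(108) = -52/((11851 - 2436) - 14396) + ((11*6)*(-1004))/(17/8) = -52/(9415 - 14396) + (66*(-1004))*(8/17) = -52/(-4981) - 66264*8/17 = -52*(-1/4981) - 530112/17 = 52/4981 - 530112/17 = -155322764/4981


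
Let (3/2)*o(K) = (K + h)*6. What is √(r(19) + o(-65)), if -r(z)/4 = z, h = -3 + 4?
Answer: 2*I*√83 ≈ 18.221*I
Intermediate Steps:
h = 1
r(z) = -4*z
o(K) = 4 + 4*K (o(K) = 2*((K + 1)*6)/3 = 2*((1 + K)*6)/3 = 2*(6 + 6*K)/3 = 4 + 4*K)
√(r(19) + o(-65)) = √(-4*19 + (4 + 4*(-65))) = √(-76 + (4 - 260)) = √(-76 - 256) = √(-332) = 2*I*√83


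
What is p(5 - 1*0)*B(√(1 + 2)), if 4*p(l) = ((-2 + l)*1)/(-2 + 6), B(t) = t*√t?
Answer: 3*3^(¾)/16 ≈ 0.42741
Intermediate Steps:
B(t) = t^(3/2)
p(l) = -⅛ + l/16 (p(l) = (((-2 + l)*1)/(-2 + 6))/4 = ((-2 + l)/4)/4 = ((-2 + l)*(¼))/4 = (-½ + l/4)/4 = -⅛ + l/16)
p(5 - 1*0)*B(√(1 + 2)) = (-⅛ + (5 - 1*0)/16)*(√(1 + 2))^(3/2) = (-⅛ + (5 + 0)/16)*(√3)^(3/2) = (-⅛ + (1/16)*5)*3^(¾) = (-⅛ + 5/16)*3^(¾) = 3*3^(¾)/16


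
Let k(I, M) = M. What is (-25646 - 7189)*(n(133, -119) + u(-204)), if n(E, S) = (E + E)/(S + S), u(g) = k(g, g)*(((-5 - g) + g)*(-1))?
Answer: 569982765/17 ≈ 3.3528e+7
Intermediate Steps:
u(g) = 5*g (u(g) = g*(((-5 - g) + g)*(-1)) = g*(-5*(-1)) = g*5 = 5*g)
n(E, S) = E/S (n(E, S) = (2*E)/((2*S)) = (2*E)*(1/(2*S)) = E/S)
(-25646 - 7189)*(n(133, -119) + u(-204)) = (-25646 - 7189)*(133/(-119) + 5*(-204)) = -32835*(133*(-1/119) - 1020) = -32835*(-19/17 - 1020) = -32835*(-17359/17) = 569982765/17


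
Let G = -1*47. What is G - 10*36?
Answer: -407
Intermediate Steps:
G = -47
G - 10*36 = -47 - 10*36 = -47 - 360 = -407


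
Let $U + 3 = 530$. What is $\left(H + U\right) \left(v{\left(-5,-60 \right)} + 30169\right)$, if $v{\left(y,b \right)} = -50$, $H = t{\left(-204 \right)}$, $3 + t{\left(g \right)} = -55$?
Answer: $14125811$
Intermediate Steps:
$t{\left(g \right)} = -58$ ($t{\left(g \right)} = -3 - 55 = -58$)
$U = 527$ ($U = -3 + 530 = 527$)
$H = -58$
$\left(H + U\right) \left(v{\left(-5,-60 \right)} + 30169\right) = \left(-58 + 527\right) \left(-50 + 30169\right) = 469 \cdot 30119 = 14125811$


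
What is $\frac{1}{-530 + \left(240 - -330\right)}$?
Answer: $\frac{1}{40} \approx 0.025$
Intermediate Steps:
$\frac{1}{-530 + \left(240 - -330\right)} = \frac{1}{-530 + \left(240 + 330\right)} = \frac{1}{-530 + 570} = \frac{1}{40}$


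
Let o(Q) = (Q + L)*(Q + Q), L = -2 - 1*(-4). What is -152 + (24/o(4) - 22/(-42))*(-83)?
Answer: -9953/42 ≈ -236.98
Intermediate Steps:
L = 2 (L = -2 + 4 = 2)
o(Q) = 2*Q*(2 + Q) (o(Q) = (Q + 2)*(Q + Q) = (2 + Q)*(2*Q) = 2*Q*(2 + Q))
-152 + (24/o(4) - 22/(-42))*(-83) = -152 + (24/((2*4*(2 + 4))) - 22/(-42))*(-83) = -152 + (24/((2*4*6)) - 22*(-1/42))*(-83) = -152 + (24/48 + 11/21)*(-83) = -152 + (24*(1/48) + 11/21)*(-83) = -152 + (½ + 11/21)*(-83) = -152 + (43/42)*(-83) = -152 - 3569/42 = -9953/42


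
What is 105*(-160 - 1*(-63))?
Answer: -10185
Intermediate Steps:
105*(-160 - 1*(-63)) = 105*(-160 + 63) = 105*(-97) = -10185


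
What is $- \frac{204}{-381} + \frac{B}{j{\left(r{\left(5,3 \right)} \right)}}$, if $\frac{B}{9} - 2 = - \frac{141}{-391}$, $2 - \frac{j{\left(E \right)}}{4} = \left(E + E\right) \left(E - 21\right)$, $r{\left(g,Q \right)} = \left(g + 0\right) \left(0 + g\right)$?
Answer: $\frac{2222523}{4369816} \approx 0.50861$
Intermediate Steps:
$r{\left(g,Q \right)} = g^{2}$ ($r{\left(g,Q \right)} = g g = g^{2}$)
$j{\left(E \right)} = 8 - 8 E \left(-21 + E\right)$ ($j{\left(E \right)} = 8 - 4 \left(E + E\right) \left(E - 21\right) = 8 - 4 \cdot 2 E \left(-21 + E\right) = 8 - 8 E \left(-21 + E\right)$)
$B = \frac{8307}{391}$ ($B = 18 + 9 \left(- \frac{141}{-391}\right) = 18 + 9 \left(\left(-141\right) \left(- \frac{1}{391}\right)\right) = 18 + 9 \cdot \frac{141}{391} = 18 + \frac{1269}{391} = \frac{8307}{391} \approx 21.246$)
$- \frac{204}{-381} + \frac{B}{j{\left(r{\left(5,3 \right)} \right)}} = - \frac{204}{-381} + \frac{8307}{391 \left(8 - 8 \left(5^{2}\right)^{2} + 168 \cdot 5^{2}\right)} = \left(-204\right) \left(- \frac{1}{381}\right) + \frac{8307}{391 \left(8 - 8 \cdot 25^{2} + 168 \cdot 25\right)} = \frac{68}{127} + \frac{8307}{391 \left(8 - 5000 + 4200\right)} = \frac{68}{127} + \frac{8307}{391 \left(-792\right)} = \frac{68}{127} + \frac{8307}{391} \left(- \frac{1}{792}\right) = \frac{68}{127} - \frac{923}{34408} = \frac{2222523}{4369816}$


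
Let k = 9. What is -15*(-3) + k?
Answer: 54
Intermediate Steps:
-15*(-3) + k = -15*(-3) + 9 = 45 + 9 = 54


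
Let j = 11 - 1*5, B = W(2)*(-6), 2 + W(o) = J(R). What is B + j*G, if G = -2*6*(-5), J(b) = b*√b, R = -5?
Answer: 372 + 30*I*√5 ≈ 372.0 + 67.082*I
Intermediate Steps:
J(b) = b^(3/2)
W(o) = -2 - 5*I*√5 (W(o) = -2 + (-5)^(3/2) = -2 - 5*I*√5)
B = 12 + 30*I*√5 (B = (-2 - 5*I*√5)*(-6) = 12 + 30*I*√5 ≈ 12.0 + 67.082*I)
j = 6 (j = 11 - 5 = 6)
G = 60 (G = -12*(-5) = 60)
B + j*G = (12 + 30*I*√5) + 6*60 = (12 + 30*I*√5) + 360 = 372 + 30*I*√5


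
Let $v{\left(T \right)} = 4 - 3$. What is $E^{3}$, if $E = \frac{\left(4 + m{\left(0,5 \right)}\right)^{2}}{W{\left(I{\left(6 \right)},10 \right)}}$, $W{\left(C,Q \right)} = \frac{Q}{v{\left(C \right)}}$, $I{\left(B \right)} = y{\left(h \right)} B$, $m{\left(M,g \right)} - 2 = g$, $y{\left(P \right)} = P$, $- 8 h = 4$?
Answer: $\frac{1771561}{1000} \approx 1771.6$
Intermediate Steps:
$h = - \frac{1}{2}$ ($h = \left(- \frac{1}{8}\right) 4 = - \frac{1}{2} \approx -0.5$)
$m{\left(M,g \right)} = 2 + g$
$I{\left(B \right)} = - \frac{B}{2}$
$v{\left(T \right)} = 1$
$W{\left(C,Q \right)} = Q$ ($W{\left(C,Q \right)} = \frac{Q}{1} = Q 1 = Q$)
$E = \frac{121}{10}$ ($E = \frac{\left(4 + \left(2 + 5\right)\right)^{2}}{10} = \left(4 + 7\right)^{2} \cdot \frac{1}{10} = 11^{2} \cdot \frac{1}{10} = 121 \cdot \frac{1}{10} = \frac{121}{10} \approx 12.1$)
$E^{3} = \left(\frac{121}{10}\right)^{3} = \frac{1771561}{1000}$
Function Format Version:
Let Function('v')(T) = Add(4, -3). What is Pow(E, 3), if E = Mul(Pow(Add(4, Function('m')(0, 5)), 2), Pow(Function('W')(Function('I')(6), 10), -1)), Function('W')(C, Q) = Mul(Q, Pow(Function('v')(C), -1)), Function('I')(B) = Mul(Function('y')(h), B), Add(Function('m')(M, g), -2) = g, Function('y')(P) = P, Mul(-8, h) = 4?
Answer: Rational(1771561, 1000) ≈ 1771.6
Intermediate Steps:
h = Rational(-1, 2) (h = Mul(Rational(-1, 8), 4) = Rational(-1, 2) ≈ -0.50000)
Function('m')(M, g) = Add(2, g)
Function('I')(B) = Mul(Rational(-1, 2), B)
Function('v')(T) = 1
Function('W')(C, Q) = Q (Function('W')(C, Q) = Mul(Q, Pow(1, -1)) = Mul(Q, 1) = Q)
E = Rational(121, 10) (E = Mul(Pow(Add(4, Add(2, 5)), 2), Pow(10, -1)) = Mul(Pow(Add(4, 7), 2), Rational(1, 10)) = Mul(Pow(11, 2), Rational(1, 10)) = Mul(121, Rational(1, 10)) = Rational(121, 10) ≈ 12.100)
Pow(E, 3) = Pow(Rational(121, 10), 3) = Rational(1771561, 1000)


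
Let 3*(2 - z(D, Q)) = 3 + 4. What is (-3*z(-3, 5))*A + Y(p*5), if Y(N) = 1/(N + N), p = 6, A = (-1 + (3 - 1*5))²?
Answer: 541/60 ≈ 9.0167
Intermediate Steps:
z(D, Q) = -⅓ (z(D, Q) = 2 - (3 + 4)/3 = 2 - ⅓*7 = 2 - 7/3 = -⅓)
A = 9 (A = (-1 + (3 - 5))² = (-1 - 2)² = (-3)² = 9)
Y(N) = 1/(2*N)
(-3*z(-3, 5))*A + Y(p*5) = -3*(-⅓)*9 + 1/(2*((6*5))) = 1*9 + (½)/30 = 9 + (½)*(1/30) = 9 + 1/60 = 541/60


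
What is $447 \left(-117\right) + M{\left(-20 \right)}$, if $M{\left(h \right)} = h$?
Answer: $-52319$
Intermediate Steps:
$447 \left(-117\right) + M{\left(-20 \right)} = 447 \left(-117\right) - 20 = -52299 - 20 = -52319$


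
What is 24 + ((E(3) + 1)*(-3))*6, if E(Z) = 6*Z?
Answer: -318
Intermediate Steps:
24 + ((E(3) + 1)*(-3))*6 = 24 + ((6*3 + 1)*(-3))*6 = 24 + ((18 + 1)*(-3))*6 = 24 + (19*(-3))*6 = 24 - 57*6 = 24 - 342 = -318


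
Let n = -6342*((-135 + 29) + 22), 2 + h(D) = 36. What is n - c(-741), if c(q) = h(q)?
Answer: 532694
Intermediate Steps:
h(D) = 34 (h(D) = -2 + 36 = 34)
c(q) = 34
n = 532728 (n = -6342*(-106 + 22) = -6342*(-84) = 532728)
n - c(-741) = 532728 - 1*34 = 532728 - 34 = 532694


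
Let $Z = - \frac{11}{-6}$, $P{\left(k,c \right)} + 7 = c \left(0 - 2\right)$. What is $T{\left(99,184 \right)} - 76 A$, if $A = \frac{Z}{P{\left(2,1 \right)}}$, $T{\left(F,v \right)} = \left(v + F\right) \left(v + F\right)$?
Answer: $\frac{2162821}{27} \approx 80105.0$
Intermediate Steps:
$P{\left(k,c \right)} = -7 - 2 c$ ($P{\left(k,c \right)} = -7 + c \left(0 - 2\right) = -7 + c \left(-2\right) = -7 - 2 c$)
$Z = \frac{11}{6}$ ($Z = \left(-11\right) \left(- \frac{1}{6}\right) = \frac{11}{6} \approx 1.8333$)
$T{\left(F,v \right)} = \left(F + v\right)^{2}$ ($T{\left(F,v \right)} = \left(F + v\right) \left(F + v\right) = \left(F + v\right)^{2}$)
$A = - \frac{11}{54}$ ($A = \frac{11}{6 \left(-7 - 2\right)} = \frac{11}{6 \left(-9\right)} = \frac{11}{6} \left(- \frac{1}{9}\right) = - \frac{11}{54} \approx -0.2037$)
$T{\left(99,184 \right)} - 76 A = \left(99 + 184\right)^{2} - - \frac{418}{27} = 283^{2} + \frac{418}{27} = 80089 + \frac{418}{27} = \frac{2162821}{27}$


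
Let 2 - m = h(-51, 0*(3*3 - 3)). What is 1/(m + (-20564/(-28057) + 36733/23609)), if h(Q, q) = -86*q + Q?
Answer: 662397713/36623192046 ≈ 0.018087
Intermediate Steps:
h(Q, q) = Q - 86*q
m = 53 (m = 2 - (-51 - 0*(3*3 - 3)) = 2 - (-51 - 0*(9 - 3)) = 2 - (-51 - 0*6) = 2 - (-51 - 86*0) = 2 - (-51 + 0) = 2 - 1*(-51) = 2 + 51 = 53)
1/(m + (-20564/(-28057) + 36733/23609)) = 1/(53 + (-20564/(-28057) + 36733/23609)) = 1/(53 + (-20564*(-1/28057) + 36733*(1/23609))) = 1/(53 + (20564/28057 + 36733/23609)) = 1/(53 + 1516113257/662397713) = 1/(36623192046/662397713) = 662397713/36623192046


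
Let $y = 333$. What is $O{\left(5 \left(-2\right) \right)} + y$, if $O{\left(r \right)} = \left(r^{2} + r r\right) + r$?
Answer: $523$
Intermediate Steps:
$O{\left(r \right)} = r + 2 r^{2}$ ($O{\left(r \right)} = \left(r^{2} + r^{2}\right) + r = 2 r^{2} + r = r + 2 r^{2}$)
$O{\left(5 \left(-2\right) \right)} + y = 5 \left(-2\right) \left(1 + 2 \cdot 5 \left(-2\right)\right) + 333 = - 10 \left(1 + 2 \left(-10\right)\right) + 333 = - 10 \left(1 - 20\right) + 333 = \left(-10\right) \left(-19\right) + 333 = 190 + 333 = 523$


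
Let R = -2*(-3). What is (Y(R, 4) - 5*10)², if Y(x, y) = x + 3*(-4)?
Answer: 3136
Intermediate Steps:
R = 6
Y(x, y) = -12 + x (Y(x, y) = x - 12 = -12 + x)
(Y(R, 4) - 5*10)² = ((-12 + 6) - 5*10)² = (-6 - 50)² = (-56)² = 3136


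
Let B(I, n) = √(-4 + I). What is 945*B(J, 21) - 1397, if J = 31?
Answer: -1397 + 2835*√3 ≈ 3513.4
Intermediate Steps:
945*B(J, 21) - 1397 = 945*√(-4 + 31) - 1397 = 945*√27 - 1397 = 945*(3*√3) - 1397 = 2835*√3 - 1397 = -1397 + 2835*√3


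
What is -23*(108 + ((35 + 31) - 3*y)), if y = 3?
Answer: -3795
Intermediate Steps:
-23*(108 + ((35 + 31) - 3*y)) = -23*(108 + ((35 + 31) - 3*3)) = -23*(108 + (66 - 9)) = -23*(108 + 57) = -23*165 = -3795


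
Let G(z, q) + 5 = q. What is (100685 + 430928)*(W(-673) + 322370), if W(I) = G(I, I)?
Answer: 171015649196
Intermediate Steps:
G(z, q) = -5 + q
W(I) = -5 + I
(100685 + 430928)*(W(-673) + 322370) = (100685 + 430928)*((-5 - 673) + 322370) = 531613*(-678 + 322370) = 531613*321692 = 171015649196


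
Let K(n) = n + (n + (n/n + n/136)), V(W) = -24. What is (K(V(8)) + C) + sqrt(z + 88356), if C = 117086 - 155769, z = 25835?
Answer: -658413/17 + sqrt(114191) ≈ -38392.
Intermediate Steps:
C = -38683
K(n) = 1 + 273*n/136 (K(n) = n + (n + (1 + n*(1/136))) = n + (n + (1 + n/136)) = n + (1 + 137*n/136) = 1 + 273*n/136)
(K(V(8)) + C) + sqrt(z + 88356) = ((1 + (273/136)*(-24)) - 38683) + sqrt(25835 + 88356) = ((1 - 819/17) - 38683) + sqrt(114191) = (-802/17 - 38683) + sqrt(114191) = -658413/17 + sqrt(114191)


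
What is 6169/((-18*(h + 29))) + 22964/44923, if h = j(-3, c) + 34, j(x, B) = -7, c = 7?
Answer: -253982275/45282384 ≈ -5.6089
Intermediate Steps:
h = 27 (h = -7 + 34 = 27)
6169/((-18*(h + 29))) + 22964/44923 = 6169/((-18*(27 + 29))) + 22964/44923 = 6169/((-18*56)) + 22964*(1/44923) = 6169/(-1008) + 22964/44923 = 6169*(-1/1008) + 22964/44923 = -6169/1008 + 22964/44923 = -253982275/45282384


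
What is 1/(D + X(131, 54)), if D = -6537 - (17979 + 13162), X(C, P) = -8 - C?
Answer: -1/37817 ≈ -2.6443e-5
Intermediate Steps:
D = -37678 (D = -6537 - 1*31141 = -6537 - 31141 = -37678)
1/(D + X(131, 54)) = 1/(-37678 + (-8 - 1*131)) = 1/(-37678 + (-8 - 131)) = 1/(-37678 - 139) = 1/(-37817) = -1/37817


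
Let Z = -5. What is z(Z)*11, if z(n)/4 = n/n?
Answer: 44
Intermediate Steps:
z(n) = 4 (z(n) = 4*(n/n) = 4*1 = 4)
z(Z)*11 = 4*11 = 44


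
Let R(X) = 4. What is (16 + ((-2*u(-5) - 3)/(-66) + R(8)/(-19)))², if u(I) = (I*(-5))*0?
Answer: 43811161/174724 ≈ 250.74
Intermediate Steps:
u(I) = 0 (u(I) = -5*I*0 = 0)
(16 + ((-2*u(-5) - 3)/(-66) + R(8)/(-19)))² = (16 + ((-2*0 - 3)/(-66) + 4/(-19)))² = (16 + ((0 - 3)*(-1/66) + 4*(-1/19)))² = (16 + (-3*(-1/66) - 4/19))² = (16 + (1/22 - 4/19))² = (16 - 69/418)² = (6619/418)² = 43811161/174724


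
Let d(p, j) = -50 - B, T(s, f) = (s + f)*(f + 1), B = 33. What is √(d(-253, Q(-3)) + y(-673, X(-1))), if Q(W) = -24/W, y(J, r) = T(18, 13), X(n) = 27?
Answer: 3*√39 ≈ 18.735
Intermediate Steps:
T(s, f) = (1 + f)*(f + s) (T(s, f) = (f + s)*(1 + f) = (1 + f)*(f + s))
y(J, r) = 434 (y(J, r) = 13 + 18 + 13² + 13*18 = 13 + 18 + 169 + 234 = 434)
d(p, j) = -83 (d(p, j) = -50 - 1*33 = -50 - 33 = -83)
√(d(-253, Q(-3)) + y(-673, X(-1))) = √(-83 + 434) = √351 = 3*√39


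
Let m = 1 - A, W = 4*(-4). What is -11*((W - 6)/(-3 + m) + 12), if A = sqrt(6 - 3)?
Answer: -616 + 242*sqrt(3) ≈ -196.84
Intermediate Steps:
W = -16
A = sqrt(3) ≈ 1.7320
m = 1 - sqrt(3) ≈ -0.73205
-11*((W - 6)/(-3 + m) + 12) = -11*((-16 - 6)/(-3 + (1 - sqrt(3))) + 12) = -11*(-22/(-2 - sqrt(3)) + 12) = -11*(12 - 22/(-2 - sqrt(3))) = -132 + 242/(-2 - sqrt(3))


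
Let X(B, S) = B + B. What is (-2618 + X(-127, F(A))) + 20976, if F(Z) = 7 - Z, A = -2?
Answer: 18104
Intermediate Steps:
X(B, S) = 2*B
(-2618 + X(-127, F(A))) + 20976 = (-2618 + 2*(-127)) + 20976 = (-2618 - 254) + 20976 = -2872 + 20976 = 18104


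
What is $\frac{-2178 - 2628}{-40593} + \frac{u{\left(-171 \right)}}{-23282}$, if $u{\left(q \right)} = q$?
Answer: $\frac{5658795}{45004106} \approx 0.12574$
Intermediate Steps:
$\frac{-2178 - 2628}{-40593} + \frac{u{\left(-171 \right)}}{-23282} = \frac{-2178 - 2628}{-40593} - \frac{171}{-23282} = \left(-2178 - 2628\right) \left(- \frac{1}{40593}\right) - - \frac{171}{23282} = \left(-4806\right) \left(- \frac{1}{40593}\right) + \frac{171}{23282} = \frac{1602}{13531} + \frac{171}{23282} = \frac{5658795}{45004106}$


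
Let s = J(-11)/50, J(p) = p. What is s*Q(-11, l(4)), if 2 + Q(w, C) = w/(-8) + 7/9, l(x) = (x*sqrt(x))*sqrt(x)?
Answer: -121/3600 ≈ -0.033611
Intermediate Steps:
l(x) = x**2 (l(x) = x**(3/2)*sqrt(x) = x**2)
Q(w, C) = -11/9 - w/8 (Q(w, C) = -2 + (w/(-8) + 7/9) = -2 + (w*(-1/8) + 7*(1/9)) = -2 + (-w/8 + 7/9) = -2 + (7/9 - w/8) = -11/9 - w/8)
s = -11/50 ≈ -0.22000
s*Q(-11, l(4)) = -11*(-11/9 - 1/8*(-11))/50 = -11*(-11/9 + 11/8)/50 = -11/50*11/72 = -121/3600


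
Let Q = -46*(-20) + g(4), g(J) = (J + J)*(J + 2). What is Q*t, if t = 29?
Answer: 28072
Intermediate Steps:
g(J) = 2*J*(2 + J) (g(J) = (2*J)*(2 + J) = 2*J*(2 + J))
Q = 968 (Q = -46*(-20) + 2*4*(2 + 4) = 920 + 2*4*6 = 920 + 48 = 968)
Q*t = 968*29 = 28072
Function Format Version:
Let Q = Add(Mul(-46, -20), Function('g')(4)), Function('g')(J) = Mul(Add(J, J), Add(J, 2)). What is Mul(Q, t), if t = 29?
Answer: 28072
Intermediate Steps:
Function('g')(J) = Mul(2, J, Add(2, J)) (Function('g')(J) = Mul(Mul(2, J), Add(2, J)) = Mul(2, J, Add(2, J)))
Q = 968 (Q = Add(Mul(-46, -20), Mul(2, 4, Add(2, 4))) = Add(920, Mul(2, 4, 6)) = Add(920, 48) = 968)
Mul(Q, t) = Mul(968, 29) = 28072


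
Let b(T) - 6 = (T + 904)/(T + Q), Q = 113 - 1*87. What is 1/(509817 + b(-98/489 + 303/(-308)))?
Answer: 3737561/1905630536600 ≈ 1.9613e-6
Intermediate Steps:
Q = 26 (Q = 113 - 87 = 26)
b(T) = 6 + (904 + T)/(26 + T) (b(T) = 6 + (T + 904)/(T + 26) = 6 + (904 + T)/(26 + T))
1/(509817 + b(-98/489 + 303/(-308))) = 1/(509817 + (1060 + 7*(-98/489 + 303/(-308)))/(26 + (-98/489 + 303/(-308)))) = 1/(509817 + (1060 + 7*(-98*1/489 + 303*(-1/308)))/(26 + (-98*1/489 + 303*(-1/308)))) = 1/(509817 + (1060 + 7*(-98/489 - 303/308))/(26 + (-98/489 - 303/308))) = 1/(509817 + (1060 + 7*(-178351/150612))/(26 - 178351/150612)) = 1/(509817 + (1060 - 178351/21516)/(3737561/150612)) = 1/(509817 + (150612/3737561)*(22628609/21516)) = 1/(509817 + 158400263/3737561) = 1/(1905630536600/3737561) = 3737561/1905630536600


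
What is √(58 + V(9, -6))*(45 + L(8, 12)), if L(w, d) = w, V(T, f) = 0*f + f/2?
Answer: 53*√55 ≈ 393.06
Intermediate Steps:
V(T, f) = f/2 (V(T, f) = 0 + f*(½) = 0 + f/2 = f/2)
√(58 + V(9, -6))*(45 + L(8, 12)) = √(58 + (½)*(-6))*(45 + 8) = √(58 - 3)*53 = √55*53 = 53*√55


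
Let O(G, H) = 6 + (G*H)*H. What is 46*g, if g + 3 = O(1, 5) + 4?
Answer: 1472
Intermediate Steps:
O(G, H) = 6 + G*H²
g = 32 (g = -3 + ((6 + 1*5²) + 4) = -3 + ((6 + 1*25) + 4) = -3 + ((6 + 25) + 4) = -3 + (31 + 4) = -3 + 35 = 32)
46*g = 46*32 = 1472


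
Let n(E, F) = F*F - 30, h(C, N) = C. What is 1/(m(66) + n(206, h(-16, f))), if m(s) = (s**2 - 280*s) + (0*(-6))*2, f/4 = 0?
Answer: -1/13898 ≈ -7.1953e-5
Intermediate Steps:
f = 0 (f = 4*0 = 0)
n(E, F) = -30 + F**2 (n(E, F) = F**2 - 30 = -30 + F**2)
m(s) = s**2 - 280*s (m(s) = (s**2 - 280*s) + 0*2 = (s**2 - 280*s) + 0 = s**2 - 280*s)
1/(m(66) + n(206, h(-16, f))) = 1/(66*(-280 + 66) + (-30 + (-16)**2)) = 1/(66*(-214) + (-30 + 256)) = 1/(-14124 + 226) = 1/(-13898) = -1/13898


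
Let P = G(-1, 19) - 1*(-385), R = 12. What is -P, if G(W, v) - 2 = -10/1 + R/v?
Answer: -7175/19 ≈ -377.63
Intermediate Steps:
G(W, v) = -8 + 12/v (G(W, v) = 2 + (-10/1 + 12/v) = 2 + (-10*1 + 12/v) = 2 + (-10 + 12/v) = -8 + 12/v)
P = 7175/19 (P = (-8 + 12/19) - 1*(-385) = (-8 + 12*(1/19)) + 385 = (-8 + 12/19) + 385 = -140/19 + 385 = 7175/19 ≈ 377.63)
-P = -1*7175/19 = -7175/19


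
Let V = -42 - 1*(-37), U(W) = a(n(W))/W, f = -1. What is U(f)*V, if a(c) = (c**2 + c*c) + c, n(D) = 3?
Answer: 105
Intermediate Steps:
a(c) = c + 2*c**2 (a(c) = (c**2 + c**2) + c = 2*c**2 + c = c + 2*c**2)
U(W) = 21/W (U(W) = (3*(1 + 2*3))/W = (3*(1 + 6))/W = (3*7)/W = 21/W)
V = -5 (V = -42 + 37 = -5)
U(f)*V = (21/(-1))*(-5) = (21*(-1))*(-5) = -21*(-5) = 105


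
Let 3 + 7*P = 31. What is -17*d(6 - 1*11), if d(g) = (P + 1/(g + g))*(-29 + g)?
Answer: 11271/5 ≈ 2254.2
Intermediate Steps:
P = 4 (P = -3/7 + (1/7)*31 = -3/7 + 31/7 = 4)
d(g) = (-29 + g)*(4 + 1/(2*g)) (d(g) = (4 + 1/(g + g))*(-29 + g) = (4 + 1/(2*g))*(-29 + g) = (-29 + g)*(4 + 1/(2*g)))
-17*d(6 - 1*11) = -17*(-29 + (6 - 1*11)*(-231 + 8*(6 - 1*11)))/(2*(6 - 1*11)) = -17*(-29 + (6 - 11)*(-231 + 8*(6 - 11)))/(2*(6 - 11)) = -17*(-29 - 5*(-231 + 8*(-5)))/(2*(-5)) = -17*(-1)*(-29 - 5*(-231 - 40))/(2*5) = -17*(-1)*(-29 - 5*(-271))/(2*5) = -17*(-1)*(-29 + 1355)/(2*5) = -17*(-1)*1326/(2*5) = -17*(-663/5) = 11271/5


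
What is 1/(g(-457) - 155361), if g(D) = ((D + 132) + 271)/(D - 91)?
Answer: -274/42568887 ≈ -6.4366e-6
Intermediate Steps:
g(D) = (403 + D)/(-91 + D) (g(D) = ((132 + D) + 271)/(-91 + D) = (403 + D)/(-91 + D))
1/(g(-457) - 155361) = 1/((403 - 457)/(-91 - 457) - 155361) = 1/(-54/(-548) - 155361) = 1/(-1/548*(-54) - 155361) = 1/(27/274 - 155361) = 1/(-42568887/274) = -274/42568887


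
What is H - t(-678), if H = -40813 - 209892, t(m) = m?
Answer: -250027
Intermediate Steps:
H = -250705
H - t(-678) = -250705 - 1*(-678) = -250705 + 678 = -250027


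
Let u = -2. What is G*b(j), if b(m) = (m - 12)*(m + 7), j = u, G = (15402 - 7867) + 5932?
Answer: -942690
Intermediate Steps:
G = 13467 (G = 7535 + 5932 = 13467)
j = -2
b(m) = (-12 + m)*(7 + m)
G*b(j) = 13467*(-84 + (-2)² - 5*(-2)) = 13467*(-84 + 4 + 10) = 13467*(-70) = -942690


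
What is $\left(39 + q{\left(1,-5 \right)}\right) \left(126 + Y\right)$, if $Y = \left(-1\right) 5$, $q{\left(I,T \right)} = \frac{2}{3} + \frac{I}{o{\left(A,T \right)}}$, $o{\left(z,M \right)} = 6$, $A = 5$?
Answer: $\frac{28919}{6} \approx 4819.8$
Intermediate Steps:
$q{\left(I,T \right)} = \frac{2}{3} + \frac{I}{6}$
$Y = -5$
$\left(39 + q{\left(1,-5 \right)}\right) \left(126 + Y\right) = \left(39 + \left(\frac{2}{3} + \frac{1}{6} \cdot 1\right)\right) \left(126 - 5\right) = \left(39 + \left(\frac{2}{3} + \frac{1}{6}\right)\right) 121 = \left(39 + \frac{5}{6}\right) 121 = \frac{239}{6} \cdot 121 = \frac{28919}{6}$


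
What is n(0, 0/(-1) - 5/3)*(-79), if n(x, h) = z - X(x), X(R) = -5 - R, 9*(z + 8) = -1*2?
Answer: 2291/9 ≈ 254.56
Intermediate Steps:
z = -74/9 (z = -8 + (-1*2)/9 = -8 + (1/9)*(-2) = -8 - 2/9 = -74/9 ≈ -8.2222)
n(x, h) = -29/9 + x (n(x, h) = -74/9 - (-5 - x) = -74/9 + (5 + x) = -29/9 + x)
n(0, 0/(-1) - 5/3)*(-79) = (-29/9 + 0)*(-79) = -29/9*(-79) = 2291/9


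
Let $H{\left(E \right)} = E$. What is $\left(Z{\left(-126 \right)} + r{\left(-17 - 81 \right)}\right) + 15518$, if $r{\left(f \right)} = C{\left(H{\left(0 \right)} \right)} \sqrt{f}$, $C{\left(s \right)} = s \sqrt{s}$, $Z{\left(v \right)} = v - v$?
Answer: $15518$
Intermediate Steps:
$Z{\left(v \right)} = 0$
$C{\left(s \right)} = s^{\frac{3}{2}}$
$r{\left(f \right)} = 0$ ($r{\left(f \right)} = 0^{\frac{3}{2}} \sqrt{f} = 0 \sqrt{f} = 0$)
$\left(Z{\left(-126 \right)} + r{\left(-17 - 81 \right)}\right) + 15518 = \left(0 + 0\right) + 15518 = 0 + 15518 = 15518$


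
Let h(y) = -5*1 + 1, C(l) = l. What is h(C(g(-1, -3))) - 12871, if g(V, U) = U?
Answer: -12875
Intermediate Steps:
h(y) = -4 (h(y) = -5 + 1 = -4)
h(C(g(-1, -3))) - 12871 = -4 - 12871 = -12875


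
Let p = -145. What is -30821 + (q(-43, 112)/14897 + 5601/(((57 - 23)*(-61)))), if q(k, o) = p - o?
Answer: -952341237453/30896378 ≈ -30824.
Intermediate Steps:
q(k, o) = -145 - o
-30821 + (q(-43, 112)/14897 + 5601/(((57 - 23)*(-61)))) = -30821 + ((-145 - 1*112)/14897 + 5601/(((57 - 23)*(-61)))) = -30821 + ((-145 - 112)*(1/14897) + 5601/((34*(-61)))) = -30821 + (-257*1/14897 + 5601/(-2074)) = -30821 + (-257/14897 + 5601*(-1/2074)) = -30821 + (-257/14897 - 5601/2074) = -30821 - 83971115/30896378 = -952341237453/30896378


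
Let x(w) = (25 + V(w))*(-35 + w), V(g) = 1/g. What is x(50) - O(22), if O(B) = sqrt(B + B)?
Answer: 3753/10 - 2*sqrt(11) ≈ 368.67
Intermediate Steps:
V(g) = 1/g
O(B) = sqrt(2)*sqrt(B) (O(B) = sqrt(2*B) = sqrt(2)*sqrt(B))
x(w) = (-35 + w)*(25 + 1/w) (x(w) = (25 + 1/w)*(-35 + w) = (-35 + w)*(25 + 1/w))
x(50) - O(22) = (-874 - 35/50 + 25*50) - sqrt(2)*sqrt(22) = (-874 - 35*1/50 + 1250) - 2*sqrt(11) = (-874 - 7/10 + 1250) - 2*sqrt(11) = 3753/10 - 2*sqrt(11)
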